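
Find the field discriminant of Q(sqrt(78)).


For K = Q(sqrt(d)) with d squarefree: disc(K) = d if d = 1 mod 4, and disc(K) = 4d if d = 2 or 3 mod 4.
Here d = 78, and d mod 4 = 2.
d = 2 mod 4, not 1 (O_K = Z[sqrt(d)]), so disc(K) = 4d = 4 * (78) = 312

312


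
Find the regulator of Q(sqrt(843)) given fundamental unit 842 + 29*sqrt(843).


epsilon = 842 + 29*sqrt(843)
= 1683.9994
R = ln(1683.9994)
= 7.4289

7.4289


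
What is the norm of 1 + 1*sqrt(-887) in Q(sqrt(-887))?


N(a + b*sqrt(d)) = a^2 - d*b^2
= (1)^2 - (-887)*(1)^2
= 1 + 887
= 888

888


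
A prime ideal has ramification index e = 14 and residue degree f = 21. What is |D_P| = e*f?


|D_P| = e * f
= 14 * 21
= 294

294


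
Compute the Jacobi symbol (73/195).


Compute (73/195) via quadratic reciprocity:
  reciprocity: (73/195) -> +(195/73)
  reduce: (49/73)
  reciprocity: (49/73) -> +(73/49)
  reduce: (24/49)
  pull out 2: (2/49) = +1  (since 49 mod 8 = 1)
  pull out 2: (2/49) = +1  (since 49 mod 8 = 1)
  pull out 2: (2/49) = +1  (since 49 mod 8 = 1)
  reciprocity: (3/49) -> +(49/3)
  reduce: (1/3)
  (1/3) = 1
Product of signs = 1

1


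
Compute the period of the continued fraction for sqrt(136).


Run the CF algorithm for sqrt(136).
a_0 = floor(sqrt(136)) = 11; set m_0=0, q_0=1.
Recurrence: m' = q*a - m,  q' = (d - m'^2)/q,  a' = floor((a_0 + m')/q').
  step 1: m=11, q=15, a=1
  step 2: m=4, q=8, a=1
  step 3: m=4, q=15, a=1
  step 4: m=11, q=1, a=22
a_4 = 2*a_0 = 22, so the period closes here.
sqrt(136) = [11; 1, 1, 1, 22]
Period length = 4

4


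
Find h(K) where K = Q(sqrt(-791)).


K = Q(sqrt(-791)). d mod 4 = 1, so D = disc(K) = d = -791
h(K) equals the number of primitive reduced positive-definite forms (a, b, c) = a*x^2 + b*x*y + c*y^2 with b^2 - 4ac = D,
where reduced means |b| <= a <= c, with b >= 0 whenever |b| = a or a = c, and primitive means gcd(a, b, c) = 1.
Reduced forces 3a^2 <= |D| = 791, so 1 <= a <= 16; b must have the parity of D, and c = (b^2 - D)/(4a) must be an integer >= a.
Enumerate a = 1..16, b in [-a, a]:
  a=1: (1, 1, 198)  [1]
  a=2: (2, -1, 99), (2, 1, 99)  [2]
  a=3: (3, -1, 66), (3, 1, 66)  [2]
  a=4: (4, -3, 50), (4, 3, 50)  [2]
  a=5: (5, -3, 40), (5, 3, 40)  [2]
  a=6: (6, -5, 34), (6, -1, 33), (6, 1, 33), (6, 5, 34)  [4]
  a=7: (7, 7, 30)  [1]
  a=8: (8, -3, 25), (8, 3, 25)  [2]
  a=9: (9, -1, 22), (9, 1, 22)  [2]
  a=10: (10, -7, 21), (10, -3, 20), (10, 3, 20), (10, 7, 21)  [4]
  a=11: (11, -1, 18), (11, 1, 18)  [2]
  a=12: (12, -11, 19), (12, -5, 17), (12, 5, 17), (12, 11, 19)  [4]
  a=13: none
  a=14: (14, -7, 15), (14, 7, 15)  [2]
  a=15: (15, -13, 16), (15, 13, 16)  [2]
  a=16: none
Total reduced forms: 1 + 2 + 2 + 2 + 2 + 4 + 1 + 2 + 2 + 4 + 2 + 4 + 2 + 2 = 32
h = 32

32


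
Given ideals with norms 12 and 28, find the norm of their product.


N(IJ) = N(I) * N(J)
= 12 * 28
= 336

336


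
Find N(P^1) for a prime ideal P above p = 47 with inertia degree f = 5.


N(P^a) = p^(a*f)
= 47^(1*5)
= 47^5
= 229345007

229345007


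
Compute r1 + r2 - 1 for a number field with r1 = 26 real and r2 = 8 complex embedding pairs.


By Dirichlet's unit theorem:
rank = r1 + r2 - 1
= 26 + 8 - 1
= 33

33


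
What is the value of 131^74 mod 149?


p = 149 is prime and the exponent is (p-1)/2 = 74, so by Euler's criterion 131^74 = (131/149) = +1 or -1 mod 149.
Compute by square-and-multiply:
  74 = 64 + 8 + 2 (binary 1001010)
  Repeated squaring mod 149: 131^1 = 131, 131^2 = 26, 131^4 = 80, 131^8 = 142, 131^16 = 49, 131^32 = 17, 131^64 = 140
  131^74 = 131^64 * 131^8 * 131^2 = 140 * 142 * 26 mod 149
    140 * 142 = 19880 = 63 mod 149
    63 * 26 = 1638 = 148 mod 149
  131^74 = 148 mod 149
Result 148 = p - 1 = -1 mod 149: 131 is a quadratic non-residue mod 149. As a residue in [0, p-1] the value is 148.
131^74 mod 149 = 148

148


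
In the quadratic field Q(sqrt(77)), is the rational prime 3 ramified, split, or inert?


K = Q(sqrt(77)). Since d mod 4 = 1, disc(K) = 77.
Check p | disc: 77 mod 3 = 2.
p does not divide disc. Compute Legendre symbol (d/p):
2^((3-1)/2) mod 3 = -1
(d/p) = -1, so p is inert: (p) stays prime with e=1, f=2, g=1.
Therefore p is inert.

inert


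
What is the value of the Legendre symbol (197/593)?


p = 593 is prime, so compute (197/593) with the reciprocity algorithm (Jacobi-symbol steps: pull out 2s via (2/n), flip via reciprocity, reduce):
  reciprocity: (197/593) -> +(593/197)
  reduce: (2/197)
  pull out 2: (2/197) = -1  (since 197 mod 8 = 5)
  (1/197) = 1
Product of signs = -1
(197/593) = -1

-1


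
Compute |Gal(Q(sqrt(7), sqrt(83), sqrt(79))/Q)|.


The 3 square roots of distinct primes are multiplicatively independent over Q,
so [K:Q] = 2^3 and Gal(K/Q) is isomorphic to (Z/2Z)^3.
|Gal| = 2^3 = 8

8


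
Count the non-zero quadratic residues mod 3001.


For prime p, the number of non-zero quadratic residues is (p-1)/2.
= (3001-1)/2
= 1500

1500


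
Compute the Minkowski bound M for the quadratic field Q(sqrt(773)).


d = 773, d mod 4 = 1, so disc(K) = d = 773; |disc(K)| = 773
Real quadratic field, so n = 2, s = r2 = 0, r1 = 2
M = (n!/n^n) * (4/pi)^s * sqrt(|disc(K)|) = (2!/2^2) * (4/pi)^0 * sqrt(773)
= 0.5 * 1.000000 * 27.802878
= 13.9014

13.9014


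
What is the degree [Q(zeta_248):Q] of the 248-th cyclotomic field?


The degree equals Euler's totient phi(248).
248 = 2^3 * 31
phi(248) = 120

120


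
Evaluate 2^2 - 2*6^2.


x^2 - d*y^2
= 2^2 - 2*6^2
= 4 - 72
= -68

-68


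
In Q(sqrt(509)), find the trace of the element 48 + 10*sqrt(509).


Tr(a + b*sqrt(d)) = (a + b*sqrt(d)) + (a - b*sqrt(d)) = 2a
= 2 * (48)
= 96

96


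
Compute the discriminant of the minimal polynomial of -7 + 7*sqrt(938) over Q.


The element -7 + 7*sqrt(938) has minimal polynomial:
x^2 + 14*x - 45913
Discriminant = (14)^2 - 4*(-45913)
= 196 + 183652
= 183848

183848


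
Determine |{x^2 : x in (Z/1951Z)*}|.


For prime p, the number of non-zero quadratic residues is (p-1)/2.
= (1951-1)/2
= 975

975


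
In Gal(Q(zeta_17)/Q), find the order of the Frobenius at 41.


The Frobenius at p in Gal(Q(zeta_n)/Q) = (Z/nZ)* is the class of p, so its order is ord_17(41), the smallest k >= 1 with 41^k = 1 mod 17.
n = 17 = 17, phi(17) = 16; the order divides phi(n).
Divisors of 16: 1, 2, 4, 8, 16
Repeated squaring mod 17: 41^1 = 7, 41^2 = 15, 41^4 = 4, 41^8 = 16, 41^16 = 1
Test divisors in increasing order:
  k=1: 41^1 = 7 mod 17
  k=2: 41^2 = 15 mod 17
  k=4: 41^4 = 4 mod 17
  k=8: 41^8 = 16 mod 17
  k=16: 41^16 = 1 mod 17  <- first divisor giving 1
Order = 16

16


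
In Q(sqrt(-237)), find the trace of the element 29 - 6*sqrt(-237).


Tr(a + b*sqrt(d)) = (a + b*sqrt(d)) + (a - b*sqrt(d)) = 2a
= 2 * (29)
= 58

58


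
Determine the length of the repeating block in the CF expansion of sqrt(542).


Run the CF algorithm for sqrt(542).
a_0 = floor(sqrt(542)) = 23; set m_0=0, q_0=1.
Recurrence: m' = q*a - m,  q' = (d - m'^2)/q,  a' = floor((a_0 + m')/q').
  step 1: m=23, q=13, a=3
  step 2: m=16, q=22, a=1
  step 3: m=6, q=23, a=1
  step 4: m=17, q=11, a=3
  step 5: m=16, q=26, a=1
  step 6: m=10, q=17, a=1
  step 7: m=7, q=29, a=1
  step 8: m=22, q=2, a=22
  step 9: m=22, q=29, a=1
  step 10: m=7, q=17, a=1
  step 11: m=10, q=26, a=1
  step 12: m=16, q=11, a=3
  step 13: m=17, q=23, a=1
  step 14: m=6, q=22, a=1
  step 15: m=16, q=13, a=3
  step 16: m=23, q=1, a=46
a_16 = 2*a_0 = 46, so the period closes here.
sqrt(542) = [23; 3, 1, 1, 3, 1, 1, 1, 22, 1, 1, 1, 3, 1, 1, 3, 46]
Period length = 16

16


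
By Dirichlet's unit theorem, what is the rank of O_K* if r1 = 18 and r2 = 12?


By Dirichlet's unit theorem:
rank = r1 + r2 - 1
= 18 + 12 - 1
= 29

29


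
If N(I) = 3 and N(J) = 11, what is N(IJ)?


N(IJ) = N(I) * N(J)
= 3 * 11
= 33

33


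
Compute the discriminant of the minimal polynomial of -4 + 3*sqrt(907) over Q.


The element -4 + 3*sqrt(907) has minimal polynomial:
x^2 + 8*x - 8147
Discriminant = (8)^2 - 4*(-8147)
= 64 + 32588
= 32652

32652


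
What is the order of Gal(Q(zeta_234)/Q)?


|Gal(Q(zeta_234)/Q)| = phi(234)
= 72

72


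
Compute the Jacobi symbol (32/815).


Compute (32/815) via quadratic reciprocity:
  pull out 2: (2/815) = +1  (since 815 mod 8 = 7)
  pull out 2: (2/815) = +1  (since 815 mod 8 = 7)
  pull out 2: (2/815) = +1  (since 815 mod 8 = 7)
  pull out 2: (2/815) = +1  (since 815 mod 8 = 7)
  pull out 2: (2/815) = +1  (since 815 mod 8 = 7)
  (1/815) = 1
Product of signs = 1

1


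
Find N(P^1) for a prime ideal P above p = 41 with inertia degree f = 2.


N(P^a) = p^(a*f)
= 41^(1*2)
= 41^2
= 1681

1681


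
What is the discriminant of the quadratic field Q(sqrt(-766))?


For K = Q(sqrt(d)) with d squarefree: disc(K) = d if d = 1 mod 4, and disc(K) = 4d if d = 2 or 3 mod 4.
Here d = -766, and d mod 4 = 2.
d = 2 mod 4, not 1 (O_K = Z[sqrt(d)]), so disc(K) = 4d = 4 * (-766) = -3064

-3064


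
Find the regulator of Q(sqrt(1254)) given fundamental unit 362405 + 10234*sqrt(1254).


epsilon = 362405 + 10234*sqrt(1254)
= 724810.0000
R = ln(724810.0000)
= 13.4937

13.4937


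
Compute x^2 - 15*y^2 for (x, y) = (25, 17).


x^2 - d*y^2
= 25^2 - 15*17^2
= 625 - 4335
= -3710

-3710


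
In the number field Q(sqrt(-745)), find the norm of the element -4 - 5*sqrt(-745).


N(a + b*sqrt(d)) = a^2 - d*b^2
= (-4)^2 - (-745)*(-5)^2
= 16 + 18625
= 18641

18641


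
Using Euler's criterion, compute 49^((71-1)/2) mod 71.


p = 71 is prime and the exponent is (p-1)/2 = 35, so by Euler's criterion 49^35 = (49/71) = +1 or -1 mod 71.
Compute by square-and-multiply:
  35 = 32 + 2 + 1 (binary 100011)
  Repeated squaring mod 71: 49^1 = 49, 49^2 = 58, 49^4 = 27, 49^8 = 19, 49^16 = 6, 49^32 = 36
  49^35 = 49^32 * 49^2 * 49^1 = 36 * 58 * 49 mod 71
    36 * 58 = 2088 = 29 mod 71
    29 * 49 = 1421 = 1 mod 71
  49^35 = 1 mod 71
Result 1: 49 is a quadratic residue mod 71.
49^35 mod 71 = 1

1


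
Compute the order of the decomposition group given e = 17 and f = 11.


|D_P| = e * f
= 17 * 11
= 187

187


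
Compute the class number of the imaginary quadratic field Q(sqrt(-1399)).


K = Q(sqrt(-1399)). d mod 4 = 1, so D = disc(K) = d = -1399
h(K) equals the number of primitive reduced positive-definite forms (a, b, c) = a*x^2 + b*x*y + c*y^2 with b^2 - 4ac = D,
where reduced means |b| <= a <= c, with b >= 0 whenever |b| = a or a = c, and primitive means gcd(a, b, c) = 1.
Reduced forces 3a^2 <= |D| = 1399, so 1 <= a <= 21; b must have the parity of D, and c = (b^2 - D)/(4a) must be an integer >= a.
Enumerate a = 1..21, b in [-a, a]:
  a=1: (1, 1, 350)  [1]
  a=2: (2, -1, 175), (2, 1, 175)  [2]
  a=3: none
  a=4: (4, -3, 88), (4, 3, 88)  [2]
  a=5: (5, -1, 70), (5, 1, 70)  [2]
  a=6: none
  a=7: (7, -1, 50), (7, 1, 50)  [2]
  a=8: (8, -3, 44), (8, 3, 44)  [2]
  a=9: none
  a=10: (10, -9, 37), (10, -1, 35), (10, 1, 35), (10, 9, 37)  [4]
  a=11: (11, -3, 32), (11, 3, 32)  [2]
  a=12..13: none
  a=14: (14, -13, 28), (14, -1, 25), (14, 1, 25), (14, 13, 28)  [4]
  a=15: none
  a=16: (16, -3, 22), (16, 3, 22)  [2]
  a=17..18: none
  a=19: (19, -11, 20), (19, 11, 20)  [2]
  a=20: (20, -19, 22), (20, 19, 22)  [2]
  a=21: none
Total reduced forms: 1 + 2 + 2 + 2 + 2 + 2 + 4 + 2 + 4 + 2 + 2 + 2 = 27
h = 27

27


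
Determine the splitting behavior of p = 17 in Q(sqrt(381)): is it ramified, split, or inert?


K = Q(sqrt(381)). Since d mod 4 = 1, disc(K) = 381.
Check p | disc: 381 mod 17 = 7.
p does not divide disc. Compute Legendre symbol (d/p):
7^((17-1)/2) mod 17 = -1
(d/p) = -1, so p is inert: (p) stays prime with e=1, f=2, g=1.
Therefore p is inert.

inert


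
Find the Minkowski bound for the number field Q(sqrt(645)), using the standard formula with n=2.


d = 645, d mod 4 = 1, so disc(K) = d = 645; |disc(K)| = 645
Real quadratic field, so n = 2, s = r2 = 0, r1 = 2
M = (n!/n^n) * (4/pi)^s * sqrt(|disc(K)|) = (2!/2^2) * (4/pi)^0 * sqrt(645)
= 0.5 * 1.000000 * 25.396850
= 12.6984

12.6984


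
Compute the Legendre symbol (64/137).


p = 137 is prime, so compute (64/137) with the reciprocity algorithm (Jacobi-symbol steps: pull out 2s via (2/n), flip via reciprocity, reduce):
  pull out 2: (2/137) = +1  (since 137 mod 8 = 1)
  pull out 2: (2/137) = +1  (since 137 mod 8 = 1)
  pull out 2: (2/137) = +1  (since 137 mod 8 = 1)
  pull out 2: (2/137) = +1  (since 137 mod 8 = 1)
  pull out 2: (2/137) = +1  (since 137 mod 8 = 1)
  pull out 2: (2/137) = +1  (since 137 mod 8 = 1)
  (1/137) = 1
Product of signs = 1
(64/137) = 1

1


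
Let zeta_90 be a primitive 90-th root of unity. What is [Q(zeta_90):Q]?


The degree equals Euler's totient phi(90).
90 = 2 * 3^2 * 5
phi(90) = 24

24


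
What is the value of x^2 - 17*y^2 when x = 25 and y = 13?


x^2 - d*y^2
= 25^2 - 17*13^2
= 625 - 2873
= -2248

-2248


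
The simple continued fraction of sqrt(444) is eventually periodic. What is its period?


Run the CF algorithm for sqrt(444).
a_0 = floor(sqrt(444)) = 21; set m_0=0, q_0=1.
Recurrence: m' = q*a - m,  q' = (d - m'^2)/q,  a' = floor((a_0 + m')/q').
  step 1: m=21, q=3, a=14
  step 2: m=21, q=1, a=42
a_2 = 2*a_0 = 42, so the period closes here.
sqrt(444) = [21; 14, 42]
Period length = 2

2


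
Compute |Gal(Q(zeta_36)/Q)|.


|Gal(Q(zeta_36)/Q)| = phi(36)
= 12

12


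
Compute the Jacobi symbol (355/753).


Compute (355/753) via quadratic reciprocity:
  reciprocity: (355/753) -> +(753/355)
  reduce: (43/355)
  reciprocity: (43/355) -> -(355/43)
  reduce: (11/43)
  reciprocity: (11/43) -> -(43/11)
  reduce: (10/11)
  pull out 2: (2/11) = -1  (since 11 mod 8 = 3)
  reciprocity: (5/11) -> +(11/5)
  reduce: (1/5)
  (1/5) = 1
Product of signs = -1

-1


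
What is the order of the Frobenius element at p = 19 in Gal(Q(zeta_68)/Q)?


The Frobenius at p in Gal(Q(zeta_n)/Q) = (Z/nZ)* is the class of p, so its order is ord_68(19), the smallest k >= 1 with 19^k = 1 mod 68.
n = 68 = 2^2 * 17, phi(68) = 32; the order divides phi(n).
Divisors of 32: 1, 2, 4, 8, 16, 32
Repeated squaring mod 68: 19^1 = 19, 19^2 = 21, 19^4 = 33, 19^8 = 1, 19^16 = 1, 19^32 = 1
Test divisors in increasing order:
  k=1: 19^1 = 19 mod 68
  k=2: 19^2 = 21 mod 68
  k=4: 19^4 = 33 mod 68
  k=8: 19^8 = 1 mod 68  <- first divisor giving 1
Order = 8

8


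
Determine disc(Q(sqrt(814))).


For K = Q(sqrt(d)) with d squarefree: disc(K) = d if d = 1 mod 4, and disc(K) = 4d if d = 2 or 3 mod 4.
Here d = 814, and d mod 4 = 2.
d = 2 mod 4, not 1 (O_K = Z[sqrt(d)]), so disc(K) = 4d = 4 * (814) = 3256

3256


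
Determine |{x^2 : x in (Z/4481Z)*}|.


For prime p, the number of non-zero quadratic residues is (p-1)/2.
= (4481-1)/2
= 2240

2240


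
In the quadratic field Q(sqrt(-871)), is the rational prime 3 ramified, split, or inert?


K = Q(sqrt(-871)). Since d mod 4 = 1, disc(K) = -871.
Check p | disc: -871 mod 3 = 2.
p does not divide disc. Compute Legendre symbol (d/p):
2^((3-1)/2) mod 3 = -1
(d/p) = -1, so p is inert: (p) stays prime with e=1, f=2, g=1.
Therefore p is inert.

inert


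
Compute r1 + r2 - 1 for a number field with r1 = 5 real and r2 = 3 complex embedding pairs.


By Dirichlet's unit theorem:
rank = r1 + r2 - 1
= 5 + 3 - 1
= 7

7


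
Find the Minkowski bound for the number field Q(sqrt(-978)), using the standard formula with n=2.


d = -978, d mod 4 = 2, so disc(K) = 4d = -3912; |disc(K)| = 3912
Imaginary quadratic field, so n = 2, s = r2 = 1, r1 = 0
M = (n!/n^n) * (4/pi)^s * sqrt(|disc(K)|) = (2!/2^2) * (4/pi)^1 * sqrt(3912)
= 0.5 * 1.273240 * 62.545983
= 39.8180

39.8180


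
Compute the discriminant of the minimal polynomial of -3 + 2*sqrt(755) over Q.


The element -3 + 2*sqrt(755) has minimal polynomial:
x^2 + 6*x - 3011
Discriminant = (6)^2 - 4*(-3011)
= 36 + 12044
= 12080

12080


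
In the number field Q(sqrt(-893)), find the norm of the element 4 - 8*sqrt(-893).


N(a + b*sqrt(d)) = a^2 - d*b^2
= (4)^2 - (-893)*(-8)^2
= 16 + 57152
= 57168

57168


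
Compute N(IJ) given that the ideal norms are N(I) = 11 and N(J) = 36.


N(IJ) = N(I) * N(J)
= 11 * 36
= 396

396


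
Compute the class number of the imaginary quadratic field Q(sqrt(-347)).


K = Q(sqrt(-347)). d mod 4 = 1, so D = disc(K) = d = -347
h(K) equals the number of primitive reduced positive-definite forms (a, b, c) = a*x^2 + b*x*y + c*y^2 with b^2 - 4ac = D,
where reduced means |b| <= a <= c, with b >= 0 whenever |b| = a or a = c, and primitive means gcd(a, b, c) = 1.
Reduced forces 3a^2 <= |D| = 347, so 1 <= a <= 10; b must have the parity of D, and c = (b^2 - D)/(4a) must be an integer >= a.
Enumerate a = 1..10, b in [-a, a]:
  a=1: (1, 1, 87)  [1]
  a=2: none
  a=3: (3, -1, 29), (3, 1, 29)  [2]
  a=4..8: none
  a=9: (9, -7, 11), (9, 7, 11)  [2]
  a=10: none
Total reduced forms: 1 + 2 + 2 = 5
h = 5

5


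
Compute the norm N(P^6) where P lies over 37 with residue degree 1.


N(P^a) = p^(a*f)
= 37^(6*1)
= 37^6
= 2565726409

2565726409


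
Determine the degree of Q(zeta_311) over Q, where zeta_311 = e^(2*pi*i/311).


The degree equals Euler's totient phi(311).
311 = 311
phi(311) = 310

310


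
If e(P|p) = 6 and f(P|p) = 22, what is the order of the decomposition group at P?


|D_P| = e * f
= 6 * 22
= 132

132


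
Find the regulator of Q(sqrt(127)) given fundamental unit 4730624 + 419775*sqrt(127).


epsilon = 4730624 + 419775*sqrt(127)
= 9.4612e+06
R = ln(9.4612e+06)
= 16.0627

16.0627


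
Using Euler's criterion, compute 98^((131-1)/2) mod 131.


p = 131 is prime and the exponent is (p-1)/2 = 65, so by Euler's criterion 98^65 = (98/131) = +1 or -1 mod 131.
Compute by square-and-multiply:
  65 = 64 + 1 (binary 1000001)
  Repeated squaring mod 131: 98^1 = 98, 98^2 = 41, 98^4 = 109, 98^8 = 91, 98^16 = 28, 98^32 = 129, 98^64 = 4
  98^65 = 98^64 * 98^1 = 4 * 98 mod 131
    4 * 98 = 392 = 130 mod 131
  98^65 = 130 mod 131
Result 130 = p - 1 = -1 mod 131: 98 is a quadratic non-residue mod 131. As a residue in [0, p-1] the value is 130.
98^65 mod 131 = 130

130


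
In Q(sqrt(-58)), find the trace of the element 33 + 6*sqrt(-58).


Tr(a + b*sqrt(d)) = (a + b*sqrt(d)) + (a - b*sqrt(d)) = 2a
= 2 * (33)
= 66

66


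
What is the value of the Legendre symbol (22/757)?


p = 757 is prime, so compute (22/757) with the reciprocity algorithm (Jacobi-symbol steps: pull out 2s via (2/n), flip via reciprocity, reduce):
  pull out 2: (2/757) = -1  (since 757 mod 8 = 5)
  reciprocity: (11/757) -> +(757/11)
  reduce: (9/11)
  reciprocity: (9/11) -> +(11/9)
  reduce: (2/9)
  pull out 2: (2/9) = +1  (since 9 mod 8 = 1)
  (1/9) = 1
Product of signs = -1
(22/757) = -1

-1


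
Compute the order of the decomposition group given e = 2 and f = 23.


|D_P| = e * f
= 2 * 23
= 46

46


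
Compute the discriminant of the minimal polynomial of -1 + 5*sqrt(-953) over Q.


The element -1 + 5*sqrt(-953) has minimal polynomial:
x^2 + 2*x + 23826
Discriminant = (2)^2 - 4*(23826)
= 4 - 95304
= -95300

-95300


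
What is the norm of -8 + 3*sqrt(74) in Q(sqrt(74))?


N(a + b*sqrt(d)) = a^2 - d*b^2
= (-8)^2 - (74)*(3)^2
= 64 - 666
= -602

-602


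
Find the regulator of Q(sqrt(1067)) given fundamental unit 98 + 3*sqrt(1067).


epsilon = 98 + 3*sqrt(1067)
= 195.9949
R = ln(195.9949)
= 5.2781

5.2781


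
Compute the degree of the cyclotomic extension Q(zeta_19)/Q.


The degree equals Euler's totient phi(19).
19 = 19
phi(19) = 18

18


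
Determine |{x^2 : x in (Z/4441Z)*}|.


For prime p, the number of non-zero quadratic residues is (p-1)/2.
= (4441-1)/2
= 2220

2220


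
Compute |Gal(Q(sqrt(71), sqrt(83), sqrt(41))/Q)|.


The 3 square roots of distinct primes are multiplicatively independent over Q,
so [K:Q] = 2^3 and Gal(K/Q) is isomorphic to (Z/2Z)^3.
|Gal| = 2^3 = 8

8


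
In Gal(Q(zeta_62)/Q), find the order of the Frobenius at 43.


The Frobenius at p in Gal(Q(zeta_n)/Q) = (Z/nZ)* is the class of p, so its order is ord_62(43), the smallest k >= 1 with 43^k = 1 mod 62.
n = 62 = 2 * 31, phi(62) = 30; the order divides phi(n).
Divisors of 30: 1, 2, 3, 5, 6, 10, 15, 30
Repeated squaring mod 62: 43^1 = 43, 43^2 = 51, 43^4 = 59, 43^8 = 9, 43^16 = 19
Test divisors in increasing order:
  k=1: 43^1 = 43 mod 62
  k=2: 43^2 = 51 mod 62
  k=3: 43^3 = 51 * 43 = 23 mod 62
  k=5: 43^5 = 59 * 43 = 57 mod 62
  k=6: 43^6 = 59 * 51 = 33 mod 62
  k=10: 43^10 = 9 * 51 = 25 mod 62
  k=15: 43^15 = 9 * 59 * 51 * 43 = 61 mod 62
  k=30: 43^30 = 19 * 9 * 59 * 51 = 1 mod 62  <- first divisor giving 1
Order = 30

30


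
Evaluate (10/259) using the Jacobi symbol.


Compute (10/259) via quadratic reciprocity:
  pull out 2: (2/259) = -1  (since 259 mod 8 = 3)
  reciprocity: (5/259) -> +(259/5)
  reduce: (4/5)
  pull out 2: (2/5) = -1  (since 5 mod 8 = 5)
  pull out 2: (2/5) = -1  (since 5 mod 8 = 5)
  (1/5) = 1
Product of signs = -1

-1


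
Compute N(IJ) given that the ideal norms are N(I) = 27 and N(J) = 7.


N(IJ) = N(I) * N(J)
= 27 * 7
= 189

189


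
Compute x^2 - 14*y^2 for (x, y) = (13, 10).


x^2 - d*y^2
= 13^2 - 14*10^2
= 169 - 1400
= -1231

-1231


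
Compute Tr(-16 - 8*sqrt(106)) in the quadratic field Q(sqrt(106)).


Tr(a + b*sqrt(d)) = (a + b*sqrt(d)) + (a - b*sqrt(d)) = 2a
= 2 * (-16)
= -32

-32


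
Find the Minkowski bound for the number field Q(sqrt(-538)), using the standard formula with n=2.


d = -538, d mod 4 = 2, so disc(K) = 4d = -2152; |disc(K)| = 2152
Imaginary quadratic field, so n = 2, s = r2 = 1, r1 = 0
M = (n!/n^n) * (4/pi)^s * sqrt(|disc(K)|) = (2!/2^2) * (4/pi)^1 * sqrt(2152)
= 0.5 * 1.273240 * 46.389654
= 29.5326

29.5326


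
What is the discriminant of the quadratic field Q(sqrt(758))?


For K = Q(sqrt(d)) with d squarefree: disc(K) = d if d = 1 mod 4, and disc(K) = 4d if d = 2 or 3 mod 4.
Here d = 758, and d mod 4 = 2.
d = 2 mod 4, not 1 (O_K = Z[sqrt(d)]), so disc(K) = 4d = 4 * (758) = 3032

3032


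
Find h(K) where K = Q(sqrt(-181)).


K = Q(sqrt(-181)). d mod 4 = 3, so D = disc(K) = 4d = -724
h(K) equals the number of primitive reduced positive-definite forms (a, b, c) = a*x^2 + b*x*y + c*y^2 with b^2 - 4ac = D,
where reduced means |b| <= a <= c, with b >= 0 whenever |b| = a or a = c, and primitive means gcd(a, b, c) = 1.
Reduced forces 3a^2 <= |D| = 724, so 1 <= a <= 15; b must have the parity of D, and c = (b^2 - D)/(4a) must be an integer >= a.
Enumerate a = 1..15, b in [-a, a]:
  a=1: (1, 0, 181)  [1]
  a=2: (2, 2, 91)  [1]
  a=3..4: none
  a=5: (5, -4, 37), (5, 4, 37)  [2]
  a=6: none
  a=7: (7, -2, 26), (7, 2, 26)  [2]
  a=8..9: none
  a=10: (10, -6, 19), (10, 6, 19)  [2]
  a=11..12: none
  a=13: (13, -2, 14), (13, 2, 14)  [2]
  a=14..15: none
Total reduced forms: 1 + 1 + 2 + 2 + 2 + 2 = 10
h = 10

10


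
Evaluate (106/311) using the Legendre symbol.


p = 311 is prime, so compute (106/311) with the reciprocity algorithm (Jacobi-symbol steps: pull out 2s via (2/n), flip via reciprocity, reduce):
  pull out 2: (2/311) = +1  (since 311 mod 8 = 7)
  reciprocity: (53/311) -> +(311/53)
  reduce: (46/53)
  pull out 2: (2/53) = -1  (since 53 mod 8 = 5)
  reciprocity: (23/53) -> +(53/23)
  reduce: (7/23)
  reciprocity: (7/23) -> -(23/7)
  reduce: (2/7)
  pull out 2: (2/7) = +1  (since 7 mod 8 = 7)
  (1/7) = 1
Product of signs = 1
(106/311) = 1

1


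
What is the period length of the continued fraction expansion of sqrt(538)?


Run the CF algorithm for sqrt(538).
a_0 = floor(sqrt(538)) = 23; set m_0=0, q_0=1.
Recurrence: m' = q*a - m,  q' = (d - m'^2)/q,  a' = floor((a_0 + m')/q').
  step 1: m=23, q=9, a=5
  step 2: m=22, q=6, a=7
  step 3: m=20, q=23, a=1
  step 4: m=3, q=23, a=1
  step 5: m=20, q=6, a=7
  step 6: m=22, q=9, a=5
  step 7: m=23, q=1, a=46
a_7 = 2*a_0 = 46, so the period closes here.
sqrt(538) = [23; 5, 7, 1, 1, 7, 5, 46]
Period length = 7

7


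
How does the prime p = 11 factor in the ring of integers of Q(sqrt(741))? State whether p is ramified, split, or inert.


K = Q(sqrt(741)). Since d mod 4 = 1, disc(K) = 741.
Check p | disc: 741 mod 11 = 4.
p does not divide disc. Compute Legendre symbol (d/p):
4^((11-1)/2) mod 11 = 1
(d/p) = 1, so p splits: (p) = P*P' with e=1, f=1, g=2.
Therefore p is split.

split


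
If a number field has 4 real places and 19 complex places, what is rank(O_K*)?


By Dirichlet's unit theorem:
rank = r1 + r2 - 1
= 4 + 19 - 1
= 22

22


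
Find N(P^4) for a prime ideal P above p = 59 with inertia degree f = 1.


N(P^a) = p^(a*f)
= 59^(4*1)
= 59^4
= 12117361

12117361


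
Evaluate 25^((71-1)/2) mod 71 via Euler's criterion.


p = 71 is prime and the exponent is (p-1)/2 = 35, so by Euler's criterion 25^35 = (25/71) = +1 or -1 mod 71.
Compute by square-and-multiply:
  35 = 32 + 2 + 1 (binary 100011)
  Repeated squaring mod 71: 25^1 = 25, 25^2 = 57, 25^4 = 54, 25^8 = 5, 25^16 = 25, 25^32 = 57
  25^35 = 25^32 * 25^2 * 25^1 = 57 * 57 * 25 mod 71
    57 * 57 = 3249 = 54 mod 71
    54 * 25 = 1350 = 1 mod 71
  25^35 = 1 mod 71
Result 1: 25 is a quadratic residue mod 71.
25^35 mod 71 = 1

1


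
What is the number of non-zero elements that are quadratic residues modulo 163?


For prime p, the number of non-zero quadratic residues is (p-1)/2.
= (163-1)/2
= 81

81


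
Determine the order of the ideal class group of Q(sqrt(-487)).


K = Q(sqrt(-487)). d mod 4 = 1, so D = disc(K) = d = -487
h(K) equals the number of primitive reduced positive-definite forms (a, b, c) = a*x^2 + b*x*y + c*y^2 with b^2 - 4ac = D,
where reduced means |b| <= a <= c, with b >= 0 whenever |b| = a or a = c, and primitive means gcd(a, b, c) = 1.
Reduced forces 3a^2 <= |D| = 487, so 1 <= a <= 12; b must have the parity of D, and c = (b^2 - D)/(4a) must be an integer >= a.
Enumerate a = 1..12, b in [-a, a]:
  a=1: (1, 1, 122)  [1]
  a=2: (2, -1, 61), (2, 1, 61)  [2]
  a=3: none
  a=4: (4, -3, 31), (4, 3, 31)  [2]
  a=5..7: none
  a=8: (8, -5, 16), (8, 5, 16)  [2]
  a=9..12: none
Total reduced forms: 1 + 2 + 2 + 2 = 7
h = 7

7


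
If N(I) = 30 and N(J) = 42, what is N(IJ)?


N(IJ) = N(I) * N(J)
= 30 * 42
= 1260

1260


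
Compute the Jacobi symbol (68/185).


Compute (68/185) via quadratic reciprocity:
  pull out 2: (2/185) = +1  (since 185 mod 8 = 1)
  pull out 2: (2/185) = +1  (since 185 mod 8 = 1)
  reciprocity: (17/185) -> +(185/17)
  reduce: (15/17)
  reciprocity: (15/17) -> +(17/15)
  reduce: (2/15)
  pull out 2: (2/15) = +1  (since 15 mod 8 = 7)
  (1/15) = 1
Product of signs = 1

1


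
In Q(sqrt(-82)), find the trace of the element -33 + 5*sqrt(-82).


Tr(a + b*sqrt(d)) = (a + b*sqrt(d)) + (a - b*sqrt(d)) = 2a
= 2 * (-33)
= -66

-66


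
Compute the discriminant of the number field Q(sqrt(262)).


For K = Q(sqrt(d)) with d squarefree: disc(K) = d if d = 1 mod 4, and disc(K) = 4d if d = 2 or 3 mod 4.
Here d = 262, and d mod 4 = 2.
d = 2 mod 4, not 1 (O_K = Z[sqrt(d)]), so disc(K) = 4d = 4 * (262) = 1048

1048


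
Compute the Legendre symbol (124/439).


p = 439 is prime, so compute (124/439) with the reciprocity algorithm (Jacobi-symbol steps: pull out 2s via (2/n), flip via reciprocity, reduce):
  pull out 2: (2/439) = +1  (since 439 mod 8 = 7)
  pull out 2: (2/439) = +1  (since 439 mod 8 = 7)
  reciprocity: (31/439) -> -(439/31)
  reduce: (5/31)
  reciprocity: (5/31) -> +(31/5)
  reduce: (1/5)
  (1/5) = 1
Product of signs = -1
(124/439) = -1

-1


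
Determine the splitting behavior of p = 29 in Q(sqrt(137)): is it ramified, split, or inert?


K = Q(sqrt(137)). Since d mod 4 = 1, disc(K) = 137.
Check p | disc: 137 mod 29 = 21.
p does not divide disc. Compute Legendre symbol (d/p):
21^((29-1)/2) mod 29 = -1
(d/p) = -1, so p is inert: (p) stays prime with e=1, f=2, g=1.
Therefore p is inert.

inert


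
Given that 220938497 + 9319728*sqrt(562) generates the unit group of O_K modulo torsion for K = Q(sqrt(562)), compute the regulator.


epsilon = 220938497 + 9319728*sqrt(562)
= 4.4188e+08
R = ln(4.4188e+08)
= 19.9065

19.9065


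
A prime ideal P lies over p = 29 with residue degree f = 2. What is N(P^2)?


N(P^a) = p^(a*f)
= 29^(2*2)
= 29^4
= 707281

707281


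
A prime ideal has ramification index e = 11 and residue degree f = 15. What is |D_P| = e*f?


|D_P| = e * f
= 11 * 15
= 165

165


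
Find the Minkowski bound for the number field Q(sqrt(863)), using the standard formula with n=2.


d = 863, d mod 4 = 3, so disc(K) = 4d = 3452; |disc(K)| = 3452
Real quadratic field, so n = 2, s = r2 = 0, r1 = 2
M = (n!/n^n) * (4/pi)^s * sqrt(|disc(K)|) = (2!/2^2) * (4/pi)^0 * sqrt(3452)
= 0.5 * 1.000000 * 58.753723
= 29.3769

29.3769


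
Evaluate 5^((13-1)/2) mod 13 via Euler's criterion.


p = 13 is prime and the exponent is (p-1)/2 = 6, so by Euler's criterion 5^6 = (5/13) = +1 or -1 mod 13.
Compute by square-and-multiply:
  6 = 4 + 2 (binary 110)
  Repeated squaring mod 13: 5^1 = 5, 5^2 = 12, 5^4 = 1
  5^6 = 5^4 * 5^2 = 1 * 12 mod 13
    1 * 12 = 12 = 12 mod 13
  5^6 = 12 mod 13
Result 12 = p - 1 = -1 mod 13: 5 is a quadratic non-residue mod 13. As a residue in [0, p-1] the value is 12.
5^6 mod 13 = 12

12


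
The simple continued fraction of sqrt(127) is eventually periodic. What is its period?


Run the CF algorithm for sqrt(127).
a_0 = floor(sqrt(127)) = 11; set m_0=0, q_0=1.
Recurrence: m' = q*a - m,  q' = (d - m'^2)/q,  a' = floor((a_0 + m')/q').
  step 1: m=11, q=6, a=3
  step 2: m=7, q=13, a=1
  step 3: m=6, q=7, a=2
  step 4: m=8, q=9, a=2
  step 5: m=10, q=3, a=7
  step 6: m=11, q=2, a=11
  step 7: m=11, q=3, a=7
  step 8: m=10, q=9, a=2
  step 9: m=8, q=7, a=2
  step 10: m=6, q=13, a=1
  step 11: m=7, q=6, a=3
  step 12: m=11, q=1, a=22
a_12 = 2*a_0 = 22, so the period closes here.
sqrt(127) = [11; 3, 1, 2, 2, 7, 11, 7, 2, 2, 1, 3, 22]
Period length = 12

12


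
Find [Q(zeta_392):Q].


The degree equals Euler's totient phi(392).
392 = 2^3 * 7^2
phi(392) = 168

168


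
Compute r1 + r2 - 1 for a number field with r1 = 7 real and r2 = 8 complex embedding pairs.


By Dirichlet's unit theorem:
rank = r1 + r2 - 1
= 7 + 8 - 1
= 14

14


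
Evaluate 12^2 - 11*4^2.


x^2 - d*y^2
= 12^2 - 11*4^2
= 144 - 176
= -32

-32


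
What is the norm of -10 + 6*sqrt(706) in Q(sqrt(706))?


N(a + b*sqrt(d)) = a^2 - d*b^2
= (-10)^2 - (706)*(6)^2
= 100 - 25416
= -25316

-25316


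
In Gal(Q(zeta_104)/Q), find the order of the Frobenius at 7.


The Frobenius at p in Gal(Q(zeta_n)/Q) = (Z/nZ)* is the class of p, so its order is ord_104(7), the smallest k >= 1 with 7^k = 1 mod 104.
n = 104 = 2^3 * 13, phi(104) = 48; the order divides phi(n).
Divisors of 48: 1, 2, 3, 4, 6, 8, 12, 16, 24, 48
Repeated squaring mod 104: 7^1 = 7, 7^2 = 49, 7^4 = 9, 7^8 = 81, 7^16 = 9, 7^32 = 81
Test divisors in increasing order:
  k=1: 7^1 = 7 mod 104
  k=2: 7^2 = 49 mod 104
  k=3: 7^3 = 49 * 7 = 31 mod 104
  k=4: 7^4 = 9 mod 104
  k=6: 7^6 = 9 * 49 = 25 mod 104
  k=8: 7^8 = 81 mod 104
  k=12: 7^12 = 81 * 9 = 1 mod 104  <- first divisor giving 1
Order = 12

12


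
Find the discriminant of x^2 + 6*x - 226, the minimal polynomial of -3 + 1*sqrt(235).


The element -3 + 1*sqrt(235) has minimal polynomial:
x^2 + 6*x - 226
Discriminant = (6)^2 - 4*(-226)
= 36 + 904
= 940

940


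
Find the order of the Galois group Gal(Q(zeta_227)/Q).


|Gal(Q(zeta_227)/Q)| = phi(227)
= 226

226


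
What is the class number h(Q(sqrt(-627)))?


K = Q(sqrt(-627)). d mod 4 = 1, so D = disc(K) = d = -627
h(K) equals the number of primitive reduced positive-definite forms (a, b, c) = a*x^2 + b*x*y + c*y^2 with b^2 - 4ac = D,
where reduced means |b| <= a <= c, with b >= 0 whenever |b| = a or a = c, and primitive means gcd(a, b, c) = 1.
Reduced forces 3a^2 <= |D| = 627, so 1 <= a <= 14; b must have the parity of D, and c = (b^2 - D)/(4a) must be an integer >= a.
Enumerate a = 1..14, b in [-a, a]:
  a=1: (1, 1, 157)  [1]
  a=2: none
  a=3: (3, 3, 53)  [1]
  a=4..10: none
  a=11: (11, 11, 17)  [1]
  a=12: none
  a=13: (13, 7, 13)  [1]
  a=14: none
Total reduced forms: 1 + 1 + 1 + 1 = 4
h = 4

4


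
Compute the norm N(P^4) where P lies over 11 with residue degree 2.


N(P^a) = p^(a*f)
= 11^(4*2)
= 11^8
= 214358881

214358881


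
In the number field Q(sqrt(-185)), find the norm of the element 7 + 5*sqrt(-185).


N(a + b*sqrt(d)) = a^2 - d*b^2
= (7)^2 - (-185)*(5)^2
= 49 + 4625
= 4674

4674


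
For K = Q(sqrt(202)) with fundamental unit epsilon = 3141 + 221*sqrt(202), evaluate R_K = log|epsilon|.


epsilon = 3141 + 221*sqrt(202)
= 6282.0002
R = ln(6282.0002)
= 8.7454

8.7454


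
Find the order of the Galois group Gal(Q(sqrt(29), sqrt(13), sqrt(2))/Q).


The 3 square roots of distinct primes are multiplicatively independent over Q,
so [K:Q] = 2^3 and Gal(K/Q) is isomorphic to (Z/2Z)^3.
|Gal| = 2^3 = 8

8


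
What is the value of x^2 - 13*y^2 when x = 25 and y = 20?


x^2 - d*y^2
= 25^2 - 13*20^2
= 625 - 5200
= -4575

-4575


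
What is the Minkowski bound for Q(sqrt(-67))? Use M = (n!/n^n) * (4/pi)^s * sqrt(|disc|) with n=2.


d = -67, d mod 4 = 1, so disc(K) = d = -67; |disc(K)| = 67
Imaginary quadratic field, so n = 2, s = r2 = 1, r1 = 0
M = (n!/n^n) * (4/pi)^s * sqrt(|disc(K)|) = (2!/2^2) * (4/pi)^1 * sqrt(67)
= 0.5 * 1.273240 * 8.185353
= 5.2110

5.2110


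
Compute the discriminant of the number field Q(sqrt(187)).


For K = Q(sqrt(d)) with d squarefree: disc(K) = d if d = 1 mod 4, and disc(K) = 4d if d = 2 or 3 mod 4.
Here d = 187, and d mod 4 = 3.
d = 3 mod 4, not 1 (O_K = Z[sqrt(d)]), so disc(K) = 4d = 4 * (187) = 748

748


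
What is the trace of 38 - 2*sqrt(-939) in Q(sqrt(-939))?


Tr(a + b*sqrt(d)) = (a + b*sqrt(d)) + (a - b*sqrt(d)) = 2a
= 2 * (38)
= 76

76


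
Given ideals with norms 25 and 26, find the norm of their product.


N(IJ) = N(I) * N(J)
= 25 * 26
= 650

650


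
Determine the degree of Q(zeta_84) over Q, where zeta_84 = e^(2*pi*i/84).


The degree equals Euler's totient phi(84).
84 = 2^2 * 3 * 7
phi(84) = 24

24


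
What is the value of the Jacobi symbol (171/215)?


Compute (171/215) via quadratic reciprocity:
  reciprocity: (171/215) -> -(215/171)
  reduce: (44/171)
  pull out 2: (2/171) = -1  (since 171 mod 8 = 3)
  pull out 2: (2/171) = -1  (since 171 mod 8 = 3)
  reciprocity: (11/171) -> -(171/11)
  reduce: (6/11)
  pull out 2: (2/11) = -1  (since 11 mod 8 = 3)
  reciprocity: (3/11) -> -(11/3)
  reduce: (2/3)
  pull out 2: (2/3) = -1  (since 3 mod 8 = 3)
  (1/3) = 1
Product of signs = -1

-1


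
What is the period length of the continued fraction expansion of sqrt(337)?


Run the CF algorithm for sqrt(337).
a_0 = floor(sqrt(337)) = 18; set m_0=0, q_0=1.
Recurrence: m' = q*a - m,  q' = (d - m'^2)/q,  a' = floor((a_0 + m')/q').
  step 1: m=18, q=13, a=2
  step 2: m=8, q=21, a=1
  step 3: m=13, q=8, a=3
  step 4: m=11, q=27, a=1
  step 5: m=16, q=3, a=11
  step 6: m=17, q=16, a=2
  step 7: m=15, q=7, a=4
  step 8: m=13, q=24, a=1
  step 9: m=11, q=9, a=3
  step 10: m=16, q=9, a=3
  step 11: m=11, q=24, a=1
  step 12: m=13, q=7, a=4
  step 13: m=15, q=16, a=2
  step 14: m=17, q=3, a=11
  step 15: m=16, q=27, a=1
  step 16: m=11, q=8, a=3
  step 17: m=13, q=21, a=1
  step 18: m=8, q=13, a=2
  step 19: m=18, q=1, a=36
a_19 = 2*a_0 = 36, so the period closes here.
sqrt(337) = [18; 2, 1, 3, 1, 11, 2, 4, 1, 3, 3, 1, 4, 2, 11, 1, 3, 1, 2, 36]
Period length = 19

19


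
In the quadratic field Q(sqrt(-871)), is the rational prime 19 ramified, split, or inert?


K = Q(sqrt(-871)). Since d mod 4 = 1, disc(K) = -871.
Check p | disc: -871 mod 19 = 3.
p does not divide disc. Compute Legendre symbol (d/p):
3^((19-1)/2) mod 19 = -1
(d/p) = -1, so p is inert: (p) stays prime with e=1, f=2, g=1.
Therefore p is inert.

inert


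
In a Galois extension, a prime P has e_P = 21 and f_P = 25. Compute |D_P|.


|D_P| = e * f
= 21 * 25
= 525

525


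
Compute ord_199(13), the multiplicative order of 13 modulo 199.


We want ord_199(13), the smallest k >= 1 with 13^k = 1 mod 199.
n = 199 = 199, phi(199) = 198; the order divides phi(n).
Divisors of 198: 1, 2, 3, 6, 9, 11, 18, 22, 33, 66, 99, 198
Repeated squaring mod 199: 13^1 = 13, 13^2 = 169, 13^4 = 104, 13^8 = 70, 13^16 = 124, 13^32 = 53, 13^64 = 23, 13^128 = 131
Test divisors in increasing order:
  k=1: 13^1 = 13 mod 199
  k=2: 13^2 = 169 mod 199
  k=3: 13^3 = 169 * 13 = 8 mod 199
  k=6: 13^6 = 104 * 169 = 64 mod 199
  k=9: 13^9 = 70 * 13 = 114 mod 199
  k=11: 13^11 = 70 * 169 * 13 = 162 mod 199
  k=18: 13^18 = 124 * 169 = 61 mod 199
  k=22: 13^22 = 124 * 104 * 169 = 175 mod 199
  k=33: 13^33 = 53 * 13 = 92 mod 199
  k=66: 13^66 = 23 * 169 = 106 mod 199
  k=99: 13^99 = 23 * 53 * 169 * 13 = 1 mod 199  <- first divisor giving 1
Order = 99

99


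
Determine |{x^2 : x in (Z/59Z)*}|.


For prime p, the number of non-zero quadratic residues is (p-1)/2.
= (59-1)/2
= 29

29


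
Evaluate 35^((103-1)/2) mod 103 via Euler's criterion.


p = 103 is prime and the exponent is (p-1)/2 = 51, so by Euler's criterion 35^51 = (35/103) = +1 or -1 mod 103.
Compute by square-and-multiply:
  51 = 32 + 16 + 2 + 1 (binary 110011)
  Repeated squaring mod 103: 35^1 = 35, 35^2 = 92, 35^4 = 18, 35^8 = 15, 35^16 = 19, 35^32 = 52
  35^51 = 35^32 * 35^16 * 35^2 * 35^1 = 52 * 19 * 92 * 35 mod 103
    52 * 19 = 988 = 61 mod 103
    61 * 92 = 5612 = 50 mod 103
    50 * 35 = 1750 = 102 mod 103
  35^51 = 102 mod 103
Result 102 = p - 1 = -1 mod 103: 35 is a quadratic non-residue mod 103. As a residue in [0, p-1] the value is 102.
35^51 mod 103 = 102

102


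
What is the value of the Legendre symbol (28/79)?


p = 79 is prime, so compute (28/79) with the reciprocity algorithm (Jacobi-symbol steps: pull out 2s via (2/n), flip via reciprocity, reduce):
  pull out 2: (2/79) = +1  (since 79 mod 8 = 7)
  pull out 2: (2/79) = +1  (since 79 mod 8 = 7)
  reciprocity: (7/79) -> -(79/7)
  reduce: (2/7)
  pull out 2: (2/7) = +1  (since 7 mod 8 = 7)
  (1/7) = 1
Product of signs = -1
(28/79) = -1

-1


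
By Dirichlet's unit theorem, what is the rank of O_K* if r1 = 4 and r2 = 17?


By Dirichlet's unit theorem:
rank = r1 + r2 - 1
= 4 + 17 - 1
= 20

20


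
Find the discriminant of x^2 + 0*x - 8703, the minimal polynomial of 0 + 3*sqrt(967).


The element 0 + 3*sqrt(967) has minimal polynomial:
x^2 + 0*x - 8703
Discriminant = (0)^2 - 4*(-8703)
= 0 + 34812
= 34812

34812


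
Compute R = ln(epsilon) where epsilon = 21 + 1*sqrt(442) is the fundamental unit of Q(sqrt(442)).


epsilon = 21 + 1*sqrt(442)
= 42.0238
R = ln(42.0238)
= 3.7382

3.7382


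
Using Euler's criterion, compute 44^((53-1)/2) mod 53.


p = 53 is prime and the exponent is (p-1)/2 = 26, so by Euler's criterion 44^26 = (44/53) = +1 or -1 mod 53.
Compute by square-and-multiply:
  26 = 16 + 8 + 2 (binary 11010)
  Repeated squaring mod 53: 44^1 = 44, 44^2 = 28, 44^4 = 42, 44^8 = 15, 44^16 = 13
  44^26 = 44^16 * 44^8 * 44^2 = 13 * 15 * 28 mod 53
    13 * 15 = 195 = 36 mod 53
    36 * 28 = 1008 = 1 mod 53
  44^26 = 1 mod 53
Result 1: 44 is a quadratic residue mod 53.
44^26 mod 53 = 1

1


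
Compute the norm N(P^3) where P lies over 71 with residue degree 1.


N(P^a) = p^(a*f)
= 71^(3*1)
= 71^3
= 357911

357911


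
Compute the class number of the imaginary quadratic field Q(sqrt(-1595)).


K = Q(sqrt(-1595)). d mod 4 = 1, so D = disc(K) = d = -1595
h(K) equals the number of primitive reduced positive-definite forms (a, b, c) = a*x^2 + b*x*y + c*y^2 with b^2 - 4ac = D,
where reduced means |b| <= a <= c, with b >= 0 whenever |b| = a or a = c, and primitive means gcd(a, b, c) = 1.
Reduced forces 3a^2 <= |D| = 1595, so 1 <= a <= 23; b must have the parity of D, and c = (b^2 - D)/(4a) must be an integer >= a.
Enumerate a = 1..23, b in [-a, a]:
  a=1: (1, 1, 399)  [1]
  a=2: none
  a=3: (3, -1, 133), (3, 1, 133)  [2]
  a=4: none
  a=5: (5, 5, 81)  [1]
  a=6: none
  a=7: (7, -1, 57), (7, 1, 57)  [2]
  a=8: none
  a=9: (9, -5, 45), (9, 5, 45)  [2]
  a=10: none
  a=11: (11, 11, 39)  [1]
  a=12: none
  a=13: (13, -11, 33), (13, 11, 33)  [2]
  a=14: none
  a=15: (15, -5, 27), (15, 5, 27)  [2]
  a=16..18: none
  a=19: (19, -1, 21), (19, 1, 21)  [2]
  a=20: none
  a=21: (21, 13, 21)  [1]
  a=22..23: none
Total reduced forms: 1 + 2 + 1 + 2 + 2 + 1 + 2 + 2 + 2 + 1 = 16
h = 16

16
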